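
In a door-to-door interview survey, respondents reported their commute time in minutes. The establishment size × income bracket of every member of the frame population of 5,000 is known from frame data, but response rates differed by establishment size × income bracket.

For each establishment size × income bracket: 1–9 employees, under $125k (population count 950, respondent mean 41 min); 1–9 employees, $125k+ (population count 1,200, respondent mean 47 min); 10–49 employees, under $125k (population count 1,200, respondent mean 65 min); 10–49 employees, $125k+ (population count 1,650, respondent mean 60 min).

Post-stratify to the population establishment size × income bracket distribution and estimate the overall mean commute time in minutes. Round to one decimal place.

Post-stratification weights by population share, not respondent share:
  1–9 employees, under $125k: (950/5,000) × 41 = 7.79
  1–9 employees, $125k+: (1,200/5,000) × 47 = 11.28
  10–49 employees, under $125k: (1,200/5,000) × 65 = 15.6
  10–49 employees, $125k+: (1,650/5,000) × 60 = 19.8
Post-stratified estimate = 54.47 → 54.5.

54.5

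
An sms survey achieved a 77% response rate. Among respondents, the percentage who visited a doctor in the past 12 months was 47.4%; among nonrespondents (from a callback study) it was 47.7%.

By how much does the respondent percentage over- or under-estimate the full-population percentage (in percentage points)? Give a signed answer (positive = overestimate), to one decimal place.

-0.1 percentage points

Nonresponse fraction = 1 − 0.77 = 0.23.
Bias = (nonresponse fraction) × (respondent percentage − nonrespondent percentage)
     = 0.23 × (47.4 − 47.7) = 0.23 × -0.3 = -0.069.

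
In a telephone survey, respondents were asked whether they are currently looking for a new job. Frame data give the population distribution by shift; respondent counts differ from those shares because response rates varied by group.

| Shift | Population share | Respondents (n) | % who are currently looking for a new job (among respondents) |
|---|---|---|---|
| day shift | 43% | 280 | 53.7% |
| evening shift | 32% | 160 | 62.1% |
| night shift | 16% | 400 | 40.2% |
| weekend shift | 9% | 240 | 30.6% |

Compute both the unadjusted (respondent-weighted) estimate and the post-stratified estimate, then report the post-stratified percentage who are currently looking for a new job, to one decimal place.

Without adjustment, the pooled respondent share is:
  (280/1080)×53.7 + (160/1080)×62.1 + (400/1080)×40.2 + (240/1080)×30.6 = 44.8111%
Post-stratifying to population shares instead:
  0.43×53.7 + 0.32×62.1 + 0.16×40.2 + 0.09×30.6 = 52.149%

52.1%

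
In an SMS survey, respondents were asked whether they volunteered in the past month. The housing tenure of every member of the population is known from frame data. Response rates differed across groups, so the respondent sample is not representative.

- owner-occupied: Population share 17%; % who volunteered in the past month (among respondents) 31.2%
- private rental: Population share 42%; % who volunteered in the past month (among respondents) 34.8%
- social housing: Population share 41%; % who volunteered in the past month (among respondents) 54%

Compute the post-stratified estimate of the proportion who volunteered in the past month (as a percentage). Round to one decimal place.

42.1%

Weight each group's respondent value by its population share:
  owner-occupied: 0.17 × 31.2 = 5.304
  private rental: 0.42 × 34.8 = 14.616
  social housing: 0.41 × 54 = 22.14
Post-stratified estimate = 42.06 → 42.1%.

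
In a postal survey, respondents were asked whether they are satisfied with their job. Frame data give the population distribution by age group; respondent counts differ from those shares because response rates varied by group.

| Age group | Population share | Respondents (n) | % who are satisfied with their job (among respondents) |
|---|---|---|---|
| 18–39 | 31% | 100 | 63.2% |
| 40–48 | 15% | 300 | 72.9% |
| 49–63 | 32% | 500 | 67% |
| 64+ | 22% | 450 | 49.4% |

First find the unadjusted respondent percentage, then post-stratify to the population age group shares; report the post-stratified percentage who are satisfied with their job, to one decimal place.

62.8%

Unadjusted (pooled respondent) estimate weights by respondent counts:
  (100/1350)×63.2 + (300/1350)×72.9 + (500/1350)×67 + (450/1350)×49.4 = 62.163%
Post-stratifying to population shares instead:
  0.31×63.2 + 0.15×72.9 + 0.32×67 + 0.22×49.4 = 62.835%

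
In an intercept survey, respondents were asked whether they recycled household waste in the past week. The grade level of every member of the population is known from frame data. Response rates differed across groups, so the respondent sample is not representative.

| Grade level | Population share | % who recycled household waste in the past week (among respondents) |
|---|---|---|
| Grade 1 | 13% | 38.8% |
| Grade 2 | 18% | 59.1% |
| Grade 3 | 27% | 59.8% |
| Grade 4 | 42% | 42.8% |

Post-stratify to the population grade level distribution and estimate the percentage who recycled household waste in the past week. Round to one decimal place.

49.8%

Post-stratification weights by population share, not respondent share:
  Grade 1: 0.13 × 38.8 = 5.044
  Grade 2: 0.18 × 59.1 = 10.638
  Grade 3: 0.27 × 59.8 = 16.146
  Grade 4: 0.42 × 42.8 = 17.976
Post-stratified estimate = 49.804 → 49.8%.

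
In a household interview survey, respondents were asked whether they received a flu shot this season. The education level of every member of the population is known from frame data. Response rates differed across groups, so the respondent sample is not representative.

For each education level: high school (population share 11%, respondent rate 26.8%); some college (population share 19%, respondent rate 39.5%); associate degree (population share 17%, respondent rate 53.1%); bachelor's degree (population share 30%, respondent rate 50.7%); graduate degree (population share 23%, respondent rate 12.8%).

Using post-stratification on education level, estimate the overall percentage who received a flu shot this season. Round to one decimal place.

Reweight to the known education level distribution:
  high school: 0.11 × 26.8 = 2.948
  some college: 0.19 × 39.5 = 7.505
  associate degree: 0.17 × 53.1 = 9.027
  bachelor's degree: 0.3 × 50.7 = 15.21
  graduate degree: 0.23 × 12.8 = 2.944
Post-stratified estimate = 37.634 → 37.6%.

37.6%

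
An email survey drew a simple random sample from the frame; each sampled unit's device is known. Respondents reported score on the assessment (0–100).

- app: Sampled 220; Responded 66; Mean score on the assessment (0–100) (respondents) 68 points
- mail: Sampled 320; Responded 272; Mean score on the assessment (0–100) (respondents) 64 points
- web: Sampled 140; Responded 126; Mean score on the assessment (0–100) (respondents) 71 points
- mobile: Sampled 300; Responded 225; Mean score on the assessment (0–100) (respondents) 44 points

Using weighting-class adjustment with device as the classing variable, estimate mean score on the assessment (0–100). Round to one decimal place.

Class response rates: app 66/220 = 30%, mail 272/320 = 85%, web 126/140 = 90%, mobile 225/300 = 75%.
Weighting each respondent by the inverse class response rate inflates each class back to its sampled size, so the class weight is n_sampled:
  app: 220 × 68 = 14,960
  mail: 320 × 64 = 20,480
  web: 140 × 71 = 9940
  mobile: 300 × 44 = 13,200
Adjusted estimate = 58,580 / 980 = 59.7755 → 59.8.

59.8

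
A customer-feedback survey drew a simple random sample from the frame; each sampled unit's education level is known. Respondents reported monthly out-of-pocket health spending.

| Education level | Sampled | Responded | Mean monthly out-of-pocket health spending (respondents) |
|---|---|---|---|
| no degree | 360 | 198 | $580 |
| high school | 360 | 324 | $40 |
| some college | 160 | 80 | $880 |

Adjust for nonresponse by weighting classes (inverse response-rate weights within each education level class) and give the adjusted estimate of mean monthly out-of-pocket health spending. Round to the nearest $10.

Class response rates: no degree 198/360 = 55%, high school 324/360 = 90%, some college 80/160 = 50%.
With weight = n_sampled/n_responded per class, the weighted class total is n_sampled:
  no degree: 360 × 580 = 208,800
  high school: 360 × 40 = 14,400
  some college: 160 × 880 = 140,800
Adjusted estimate = 364,000 / 880 = 413.636 → $410.

$410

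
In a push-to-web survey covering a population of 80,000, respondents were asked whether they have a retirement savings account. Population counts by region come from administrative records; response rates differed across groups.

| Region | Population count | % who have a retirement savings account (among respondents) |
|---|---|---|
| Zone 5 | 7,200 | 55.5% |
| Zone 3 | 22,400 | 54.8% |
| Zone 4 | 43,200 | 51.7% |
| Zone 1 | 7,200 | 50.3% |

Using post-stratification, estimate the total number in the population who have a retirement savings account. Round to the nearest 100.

42,200

Estimated count per cell = population count × respondent percentage:
  Zone 5: 7,200 × 55.5% = 3996
  Zone 3: 22,400 × 54.8% = 12275.2
  Zone 4: 43,200 × 51.7% = 22334.4
  Zone 1: 7,200 × 50.3% = 3621.6
Estimated total = 42227.2 → 42,200.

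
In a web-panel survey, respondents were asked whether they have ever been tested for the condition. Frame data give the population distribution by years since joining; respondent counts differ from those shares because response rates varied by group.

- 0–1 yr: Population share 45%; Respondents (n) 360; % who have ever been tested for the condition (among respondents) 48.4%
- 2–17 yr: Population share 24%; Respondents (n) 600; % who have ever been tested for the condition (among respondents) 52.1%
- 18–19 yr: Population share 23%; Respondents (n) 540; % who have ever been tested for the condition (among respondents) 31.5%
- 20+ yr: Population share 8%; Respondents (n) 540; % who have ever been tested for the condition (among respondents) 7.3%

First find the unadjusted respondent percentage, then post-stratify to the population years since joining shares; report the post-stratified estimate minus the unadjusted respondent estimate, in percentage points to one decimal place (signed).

Naive respondent-only estimate (weights = respondent counts):
  (360/2040)×48.4 + (600/2040)×52.1 + (540/2040)×31.5 + (540/2040)×7.3 = 34.1353%
Post-stratified estimate weights by population shares:
  0.45×48.4 + 0.24×52.1 + 0.23×31.5 + 0.08×7.3 = 42.113%
Difference = 42.113 − 34.1353 = 7.9777 pp.

+8.0 percentage points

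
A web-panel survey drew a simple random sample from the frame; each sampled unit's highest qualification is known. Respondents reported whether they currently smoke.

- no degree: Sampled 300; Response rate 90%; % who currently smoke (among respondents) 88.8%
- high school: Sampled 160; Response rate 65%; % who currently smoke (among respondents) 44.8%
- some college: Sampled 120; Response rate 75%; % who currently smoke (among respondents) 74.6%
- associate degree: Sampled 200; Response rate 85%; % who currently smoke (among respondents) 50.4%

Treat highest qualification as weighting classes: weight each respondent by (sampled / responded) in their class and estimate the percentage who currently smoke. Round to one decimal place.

Weighting each respondent by the inverse class response rate inflates each class back to its sampled size, so the class weight is n_sampled:
  no degree: 300 × 88.8 = 26,640
  high school: 160 × 44.8 = 7168
  some college: 120 × 74.6 = 8952
  associate degree: 200 × 50.4 = 10,080
Adjusted estimate = 52,840 / 780 = 67.7436 → 67.7%.

67.7%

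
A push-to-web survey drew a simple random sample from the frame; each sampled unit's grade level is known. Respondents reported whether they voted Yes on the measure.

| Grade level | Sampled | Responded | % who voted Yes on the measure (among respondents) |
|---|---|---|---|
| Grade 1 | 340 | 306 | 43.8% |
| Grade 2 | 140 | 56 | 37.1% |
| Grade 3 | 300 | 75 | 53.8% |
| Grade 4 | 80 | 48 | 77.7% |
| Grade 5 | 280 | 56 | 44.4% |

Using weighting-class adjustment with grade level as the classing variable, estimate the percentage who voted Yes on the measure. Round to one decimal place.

48.1%

Class response rates: Grade 1 306/340 = 90%, Grade 2 56/140 = 40%, Grade 3 75/300 = 25%, Grade 4 48/80 = 60%, Grade 5 56/280 = 20%.
Inverse-response-rate weighting restores each class to its sampled count, so class totals weight by n_sampled:
  Grade 1: 340 × 43.8 = 14892
  Grade 2: 140 × 37.1 = 5194
  Grade 3: 300 × 53.8 = 16,140
  Grade 4: 80 × 77.7 = 6216
  Grade 5: 280 × 44.4 = 12,432
Adjusted estimate = 54,874 / 1,140 = 48.1351 → 48.1%.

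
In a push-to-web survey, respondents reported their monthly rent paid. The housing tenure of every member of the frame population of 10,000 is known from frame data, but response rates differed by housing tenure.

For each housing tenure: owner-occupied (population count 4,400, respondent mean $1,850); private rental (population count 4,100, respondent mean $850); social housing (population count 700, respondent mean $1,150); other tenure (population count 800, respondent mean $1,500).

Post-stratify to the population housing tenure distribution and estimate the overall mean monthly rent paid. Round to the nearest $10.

$1,360

Each cell contributes population-share × respondent value:
  owner-occupied: (4,400/10,000) × 1850 = 814
  private rental: (4,100/10,000) × 850 = 348.5
  social housing: (700/10,000) × 1150 = 80.5
  other tenure: (800/10,000) × 1500 = 120
Post-stratified estimate = 1363 → $1,360.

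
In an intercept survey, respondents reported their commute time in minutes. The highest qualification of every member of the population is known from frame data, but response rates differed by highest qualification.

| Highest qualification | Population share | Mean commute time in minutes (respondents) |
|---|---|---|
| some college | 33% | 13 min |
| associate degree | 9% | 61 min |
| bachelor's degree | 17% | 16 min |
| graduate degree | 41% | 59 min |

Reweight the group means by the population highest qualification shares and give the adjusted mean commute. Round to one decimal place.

Each cell contributes population-share × respondent value:
  some college: 0.33 × 13 = 4.29
  associate degree: 0.09 × 61 = 5.49
  bachelor's degree: 0.17 × 16 = 2.72
  graduate degree: 0.41 × 59 = 24.19
Post-stratified estimate = 36.69 → 36.7.

36.7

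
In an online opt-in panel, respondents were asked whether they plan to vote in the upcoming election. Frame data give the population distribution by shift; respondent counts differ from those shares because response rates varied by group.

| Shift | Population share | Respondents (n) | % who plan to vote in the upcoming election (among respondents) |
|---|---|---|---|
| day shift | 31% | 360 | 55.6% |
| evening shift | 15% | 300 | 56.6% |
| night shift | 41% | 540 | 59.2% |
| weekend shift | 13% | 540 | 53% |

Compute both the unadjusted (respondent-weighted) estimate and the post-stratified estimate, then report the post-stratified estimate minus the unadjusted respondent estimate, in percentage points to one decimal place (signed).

Naive respondent-only estimate (weights = respondent counts):
  (360/1740)×55.6 + (300/1740)×56.6 + (540/1740)×59.2 + (540/1740)×53 = 56.0828%
Reweighting by population shift shares:
  0.31×55.6 + 0.15×56.6 + 0.41×59.2 + 0.13×53 = 56.888%
Difference = 56.888 − 56.0828 = 0.8052 pp.

+0.8 percentage points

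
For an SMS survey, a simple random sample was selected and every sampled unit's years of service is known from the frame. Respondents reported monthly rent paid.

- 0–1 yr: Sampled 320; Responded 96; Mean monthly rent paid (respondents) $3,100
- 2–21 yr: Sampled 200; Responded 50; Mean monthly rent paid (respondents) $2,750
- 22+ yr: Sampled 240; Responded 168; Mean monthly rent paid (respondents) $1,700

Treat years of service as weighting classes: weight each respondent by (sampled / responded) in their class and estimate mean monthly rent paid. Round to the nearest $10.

Class response rates: 0–1 yr 96/320 = 30%, 2–21 yr 50/200 = 25%, 22+ yr 168/240 = 70%.
With weight = n_sampled/n_responded per class, the weighted class total is n_sampled:
  0–1 yr: 320 × 3100 = 992,000
  2–21 yr: 200 × 2750 = 550,000
  22+ yr: 240 × 1700 = 408,000
Adjusted estimate = 1,950,000 / 760 = 2565.79 → $2,570.

$2,570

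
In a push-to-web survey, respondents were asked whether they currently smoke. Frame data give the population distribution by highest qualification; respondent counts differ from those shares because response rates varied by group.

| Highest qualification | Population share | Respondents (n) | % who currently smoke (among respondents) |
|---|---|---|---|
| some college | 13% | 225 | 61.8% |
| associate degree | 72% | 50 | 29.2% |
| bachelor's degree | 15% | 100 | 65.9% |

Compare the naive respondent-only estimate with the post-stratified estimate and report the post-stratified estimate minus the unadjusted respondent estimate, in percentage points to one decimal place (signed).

-19.6 percentage points

Unadjusted (pooled respondent) estimate weights by respondent counts:
  (225/375)×61.8 + (50/375)×29.2 + (100/375)×65.9 = 58.5467%
Post-stratified estimate weights by population shares:
  0.13×61.8 + 0.72×29.2 + 0.15×65.9 = 38.943%
Difference = 38.943 − 58.5467 = -19.6037 pp.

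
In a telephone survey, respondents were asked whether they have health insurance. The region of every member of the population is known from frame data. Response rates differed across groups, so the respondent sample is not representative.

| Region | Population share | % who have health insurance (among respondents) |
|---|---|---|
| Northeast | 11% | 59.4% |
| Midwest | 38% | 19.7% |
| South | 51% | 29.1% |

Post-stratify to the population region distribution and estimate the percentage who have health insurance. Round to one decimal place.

Reweight to the known region distribution:
  Northeast: 0.11 × 59.4 = 6.534
  Midwest: 0.38 × 19.7 = 7.486
  South: 0.51 × 29.1 = 14.841
Post-stratified estimate = 28.861 → 28.9%.

28.9%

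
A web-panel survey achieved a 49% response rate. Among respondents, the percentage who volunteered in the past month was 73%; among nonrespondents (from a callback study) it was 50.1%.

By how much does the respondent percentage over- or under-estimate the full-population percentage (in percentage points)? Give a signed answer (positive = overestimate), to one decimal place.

+11.7 percentage points

Nonresponse fraction = 1 − 0.49 = 0.51.
Bias = (nonresponse fraction) × (respondent percentage − nonrespondent percentage)
     = 0.51 × (73 − 50.1) = 0.51 × 22.9 = 11.679.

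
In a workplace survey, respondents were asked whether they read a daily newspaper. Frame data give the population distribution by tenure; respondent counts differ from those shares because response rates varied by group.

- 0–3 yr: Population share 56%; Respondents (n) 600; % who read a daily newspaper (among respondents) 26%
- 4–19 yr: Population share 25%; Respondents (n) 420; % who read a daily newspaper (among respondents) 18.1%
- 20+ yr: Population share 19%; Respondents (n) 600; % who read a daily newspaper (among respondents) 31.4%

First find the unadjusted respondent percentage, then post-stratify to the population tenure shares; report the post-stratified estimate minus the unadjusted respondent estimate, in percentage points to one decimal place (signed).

Unadjusted (pooled respondent) estimate weights by respondent counts:
  (600/1620)×26 + (420/1620)×18.1 + (600/1620)×31.4 = 25.9519%
Reweighting by population tenure shares:
  0.56×26 + 0.25×18.1 + 0.19×31.4 = 25.051%
Difference = 25.051 − 25.9519 = -0.9009 pp.

-0.9 percentage points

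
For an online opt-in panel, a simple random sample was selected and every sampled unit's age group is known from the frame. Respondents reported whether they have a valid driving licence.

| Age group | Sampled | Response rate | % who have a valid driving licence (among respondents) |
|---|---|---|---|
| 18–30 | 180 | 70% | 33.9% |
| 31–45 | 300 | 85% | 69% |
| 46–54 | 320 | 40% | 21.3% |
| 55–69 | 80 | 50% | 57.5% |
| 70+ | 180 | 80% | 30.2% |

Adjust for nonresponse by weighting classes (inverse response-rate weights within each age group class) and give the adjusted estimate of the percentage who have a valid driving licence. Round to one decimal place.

Weighting each respondent by the inverse class response rate inflates each class back to its sampled size, so the class weight is n_sampled:
  18–30: 180 × 33.9 = 6102
  31–45: 300 × 69 = 20,700
  46–54: 320 × 21.3 = 6816
  55–69: 80 × 57.5 = 4600
  70+: 180 × 30.2 = 5436
Adjusted estimate = 43,654 / 1,060 = 41.183 → 41.2%.

41.2%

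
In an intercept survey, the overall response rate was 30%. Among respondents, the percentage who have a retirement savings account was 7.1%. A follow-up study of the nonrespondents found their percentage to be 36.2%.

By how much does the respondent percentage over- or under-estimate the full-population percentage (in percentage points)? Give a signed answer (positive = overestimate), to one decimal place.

Nonresponse fraction = 1 − 0.3 = 0.7.
Bias = (nonresponse fraction) × (respondent percentage − nonrespondent percentage)
     = 0.7 × (7.1 − 36.2) = 0.7 × -29.1 = -20.37.

-20.4 percentage points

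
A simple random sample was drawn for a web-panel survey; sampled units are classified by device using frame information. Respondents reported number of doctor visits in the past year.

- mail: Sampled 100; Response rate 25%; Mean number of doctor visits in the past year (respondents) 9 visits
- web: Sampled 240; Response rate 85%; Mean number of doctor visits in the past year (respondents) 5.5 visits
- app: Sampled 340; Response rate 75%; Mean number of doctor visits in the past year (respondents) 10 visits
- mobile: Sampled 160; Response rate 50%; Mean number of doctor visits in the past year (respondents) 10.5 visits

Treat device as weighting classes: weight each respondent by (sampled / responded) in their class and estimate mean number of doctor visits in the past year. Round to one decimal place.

8.7

Each respondent's weight = sampled/responded in their class; summing within a class gives n_sampled, so:
  mail: 100 × 9 = 900
  web: 240 × 5.5 = 1320
  app: 340 × 10 = 3400
  mobile: 160 × 10.5 = 1680
Adjusted estimate = 7300 / 840 = 8.69048 → 8.7.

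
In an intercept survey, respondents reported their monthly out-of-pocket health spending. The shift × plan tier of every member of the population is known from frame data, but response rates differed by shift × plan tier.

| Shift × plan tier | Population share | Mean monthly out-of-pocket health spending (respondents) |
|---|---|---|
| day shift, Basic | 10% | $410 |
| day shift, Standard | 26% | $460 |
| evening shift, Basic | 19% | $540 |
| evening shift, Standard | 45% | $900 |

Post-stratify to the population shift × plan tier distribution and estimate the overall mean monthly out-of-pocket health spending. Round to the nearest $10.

$670

Reweight to the known shift × plan tier distribution:
  day shift, Basic: 0.1 × 410 = 41
  day shift, Standard: 0.26 × 460 = 119.6
  evening shift, Basic: 0.19 × 540 = 102.6
  evening shift, Standard: 0.45 × 900 = 405
Post-stratified estimate = 668.2 → $670.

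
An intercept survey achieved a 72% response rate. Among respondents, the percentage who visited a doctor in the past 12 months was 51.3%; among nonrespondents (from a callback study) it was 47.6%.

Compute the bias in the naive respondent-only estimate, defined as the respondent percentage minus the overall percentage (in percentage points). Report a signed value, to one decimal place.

Nonresponse fraction = 1 − 0.72 = 0.28.
Bias = (nonresponse fraction) × (respondent percentage − nonrespondent percentage)
     = 0.28 × (51.3 − 47.6) = 0.28 × 3.7 = 1.036.

+1.0 percentage points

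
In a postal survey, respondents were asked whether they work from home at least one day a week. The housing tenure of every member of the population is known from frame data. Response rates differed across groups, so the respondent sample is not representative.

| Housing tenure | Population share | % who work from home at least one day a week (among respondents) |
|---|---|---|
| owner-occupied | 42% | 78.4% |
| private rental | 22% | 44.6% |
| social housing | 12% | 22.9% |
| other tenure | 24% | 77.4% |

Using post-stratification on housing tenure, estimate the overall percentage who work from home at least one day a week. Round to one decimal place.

64.1%

Weight each group's respondent value by its population share:
  owner-occupied: 0.42 × 78.4 = 32.928
  private rental: 0.22 × 44.6 = 9.812
  social housing: 0.12 × 22.9 = 2.748
  other tenure: 0.24 × 77.4 = 18.576
Post-stratified estimate = 64.064 → 64.1%.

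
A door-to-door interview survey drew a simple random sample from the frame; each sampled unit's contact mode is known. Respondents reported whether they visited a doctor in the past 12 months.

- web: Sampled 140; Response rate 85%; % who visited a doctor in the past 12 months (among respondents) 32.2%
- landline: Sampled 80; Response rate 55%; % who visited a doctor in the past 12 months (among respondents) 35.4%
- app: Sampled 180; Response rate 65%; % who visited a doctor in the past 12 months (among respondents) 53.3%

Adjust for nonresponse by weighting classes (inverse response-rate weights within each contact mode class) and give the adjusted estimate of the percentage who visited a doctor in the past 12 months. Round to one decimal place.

42.3%

Each respondent's weight = sampled/responded in their class; summing within a class gives n_sampled, so:
  web: 140 × 32.2 = 4508
  landline: 80 × 35.4 = 2832
  app: 180 × 53.3 = 9594
Adjusted estimate = 16,934 / 400 = 42.335 → 42.3%.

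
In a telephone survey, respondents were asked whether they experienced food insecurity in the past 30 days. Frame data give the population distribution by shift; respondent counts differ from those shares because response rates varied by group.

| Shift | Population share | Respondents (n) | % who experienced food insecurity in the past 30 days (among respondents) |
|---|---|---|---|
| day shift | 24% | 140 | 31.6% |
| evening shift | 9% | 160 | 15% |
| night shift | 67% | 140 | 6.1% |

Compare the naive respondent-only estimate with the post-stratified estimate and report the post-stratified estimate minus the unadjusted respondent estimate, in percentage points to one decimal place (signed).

Naive respondent-only estimate (weights = respondent counts):
  (140/440)×31.6 + (160/440)×15 + (140/440)×6.1 = 17.45%
Post-stratifying to population shares instead:
  0.24×31.6 + 0.09×15 + 0.67×6.1 = 13.021%
Difference = 13.021 − 17.45 = -4.429 pp.

-4.4 percentage points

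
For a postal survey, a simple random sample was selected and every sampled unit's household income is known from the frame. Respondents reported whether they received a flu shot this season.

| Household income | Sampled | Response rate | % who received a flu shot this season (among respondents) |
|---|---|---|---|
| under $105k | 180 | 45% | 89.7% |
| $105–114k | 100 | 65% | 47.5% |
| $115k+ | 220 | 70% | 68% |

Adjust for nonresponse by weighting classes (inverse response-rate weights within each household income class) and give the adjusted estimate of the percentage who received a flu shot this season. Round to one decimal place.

71.7%

Each respondent's weight = sampled/responded in their class; summing within a class gives n_sampled, so:
  under $105k: 180 × 89.7 = 16,146
  $105–114k: 100 × 47.5 = 4750
  $115k+: 220 × 68 = 14,960
Adjusted estimate = 35,856 / 500 = 71.712 → 71.7%.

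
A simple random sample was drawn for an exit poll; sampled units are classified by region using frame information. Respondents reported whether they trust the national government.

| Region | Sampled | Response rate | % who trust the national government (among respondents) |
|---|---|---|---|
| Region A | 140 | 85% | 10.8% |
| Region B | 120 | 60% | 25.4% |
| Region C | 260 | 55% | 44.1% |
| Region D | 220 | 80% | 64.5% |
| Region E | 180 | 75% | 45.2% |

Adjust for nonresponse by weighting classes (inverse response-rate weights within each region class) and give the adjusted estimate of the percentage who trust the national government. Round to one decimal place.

Weighting each respondent by the inverse class response rate inflates each class back to its sampled size, so the class weight is n_sampled:
  Region A: 140 × 10.8 = 1512
  Region B: 120 × 25.4 = 3048
  Region C: 260 × 44.1 = 11,466
  Region D: 220 × 64.5 = 14,190
  Region E: 180 × 45.2 = 8136
Adjusted estimate = 38,352 / 920 = 41.687 → 41.7%.

41.7%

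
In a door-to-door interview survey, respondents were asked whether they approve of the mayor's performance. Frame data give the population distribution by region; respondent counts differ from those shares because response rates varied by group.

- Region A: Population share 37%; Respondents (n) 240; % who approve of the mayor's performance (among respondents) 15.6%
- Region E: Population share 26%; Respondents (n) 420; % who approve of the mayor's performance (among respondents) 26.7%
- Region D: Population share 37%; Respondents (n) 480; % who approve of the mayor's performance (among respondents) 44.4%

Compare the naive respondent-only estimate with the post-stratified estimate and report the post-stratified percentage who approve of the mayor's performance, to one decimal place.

29.1%

Naive respondent-only estimate (weights = respondent counts):
  (240/1140)×15.6 + (420/1140)×26.7 + (480/1140)×44.4 = 31.8158%
Post-stratifying to population shares instead:
  0.37×15.6 + 0.26×26.7 + 0.37×44.4 = 29.142%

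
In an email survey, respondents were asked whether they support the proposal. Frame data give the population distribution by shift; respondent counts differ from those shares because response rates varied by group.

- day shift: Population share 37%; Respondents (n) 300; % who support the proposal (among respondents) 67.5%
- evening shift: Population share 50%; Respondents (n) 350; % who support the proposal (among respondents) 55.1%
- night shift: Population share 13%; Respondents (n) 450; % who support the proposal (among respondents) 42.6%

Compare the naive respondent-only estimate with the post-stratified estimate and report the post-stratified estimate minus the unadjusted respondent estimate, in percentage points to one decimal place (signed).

+4.7 percentage points

Naive respondent-only estimate (weights = respondent counts):
  (300/1100)×67.5 + (350/1100)×55.1 + (450/1100)×42.6 = 53.3682%
Reweighting by population shift shares:
  0.37×67.5 + 0.5×55.1 + 0.13×42.6 = 58.063%
Difference = 58.063 − 53.3682 = 4.6948 pp.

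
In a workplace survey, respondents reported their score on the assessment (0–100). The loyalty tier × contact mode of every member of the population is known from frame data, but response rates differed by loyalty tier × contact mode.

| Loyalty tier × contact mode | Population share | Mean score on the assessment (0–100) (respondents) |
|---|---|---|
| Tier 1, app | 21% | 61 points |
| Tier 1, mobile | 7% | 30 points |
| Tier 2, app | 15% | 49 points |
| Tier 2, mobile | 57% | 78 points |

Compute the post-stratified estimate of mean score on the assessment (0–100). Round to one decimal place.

Reweight to the known loyalty tier × contact mode distribution:
  Tier 1, app: 0.21 × 61 = 12.81
  Tier 1, mobile: 0.07 × 30 = 2.1
  Tier 2, app: 0.15 × 49 = 7.35
  Tier 2, mobile: 0.57 × 78 = 44.46
Post-stratified estimate = 66.72 → 66.7.

66.7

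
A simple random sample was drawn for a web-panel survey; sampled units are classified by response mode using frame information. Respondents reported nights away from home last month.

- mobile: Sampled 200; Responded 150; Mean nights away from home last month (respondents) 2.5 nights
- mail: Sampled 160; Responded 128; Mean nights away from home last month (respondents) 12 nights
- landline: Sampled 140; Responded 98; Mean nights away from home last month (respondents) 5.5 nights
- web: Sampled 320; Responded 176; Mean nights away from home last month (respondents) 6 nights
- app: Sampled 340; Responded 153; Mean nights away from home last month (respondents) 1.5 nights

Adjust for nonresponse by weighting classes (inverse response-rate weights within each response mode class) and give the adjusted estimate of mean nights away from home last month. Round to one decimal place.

Class response rates: mobile 150/200 = 75%, mail 128/160 = 80%, landline 98/140 = 70%, web 176/320 = 55%, app 153/340 = 45%.
With weight = n_sampled/n_responded per class, the weighted class total is n_sampled:
  mobile: 200 × 2.5 = 500
  mail: 160 × 12 = 1920
  landline: 140 × 5.5 = 770
  web: 320 × 6 = 1920
  app: 340 × 1.5 = 510
Adjusted estimate = 5620 / 1,160 = 4.84483 → 4.8.

4.8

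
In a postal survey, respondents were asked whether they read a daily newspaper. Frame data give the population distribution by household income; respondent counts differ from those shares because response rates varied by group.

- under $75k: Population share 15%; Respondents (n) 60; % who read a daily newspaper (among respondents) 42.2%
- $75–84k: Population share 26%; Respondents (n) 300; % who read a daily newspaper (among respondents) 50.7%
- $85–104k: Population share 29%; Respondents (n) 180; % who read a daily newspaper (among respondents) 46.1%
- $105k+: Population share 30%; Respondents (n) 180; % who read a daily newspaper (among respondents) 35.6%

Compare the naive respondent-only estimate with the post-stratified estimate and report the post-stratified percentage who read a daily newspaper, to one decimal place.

43.6%

Naive respondent-only estimate (weights = respondent counts):
  (60/720)×42.2 + (300/720)×50.7 + (180/720)×46.1 + (180/720)×35.6 = 45.0667%
Reweighting by population household income shares:
  0.15×42.2 + 0.26×50.7 + 0.29×46.1 + 0.3×35.6 = 43.561%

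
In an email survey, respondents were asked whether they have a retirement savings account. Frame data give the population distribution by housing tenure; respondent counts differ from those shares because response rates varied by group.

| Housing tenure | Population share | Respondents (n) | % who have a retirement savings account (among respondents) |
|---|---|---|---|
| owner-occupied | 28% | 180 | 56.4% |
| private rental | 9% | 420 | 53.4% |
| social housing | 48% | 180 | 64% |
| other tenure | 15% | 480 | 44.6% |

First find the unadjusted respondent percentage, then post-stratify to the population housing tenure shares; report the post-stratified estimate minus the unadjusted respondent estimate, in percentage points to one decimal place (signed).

Naive respondent-only estimate (weights = respondent counts):
  (180/1260)×56.4 + (420/1260)×53.4 + (180/1260)×64 + (480/1260)×44.6 = 51.9905%
Post-stratified estimate weights by population shares:
  0.28×56.4 + 0.09×53.4 + 0.48×64 + 0.15×44.6 = 58.008%
Difference = 58.008 − 51.9905 = 6.0175 pp.

+6.0 percentage points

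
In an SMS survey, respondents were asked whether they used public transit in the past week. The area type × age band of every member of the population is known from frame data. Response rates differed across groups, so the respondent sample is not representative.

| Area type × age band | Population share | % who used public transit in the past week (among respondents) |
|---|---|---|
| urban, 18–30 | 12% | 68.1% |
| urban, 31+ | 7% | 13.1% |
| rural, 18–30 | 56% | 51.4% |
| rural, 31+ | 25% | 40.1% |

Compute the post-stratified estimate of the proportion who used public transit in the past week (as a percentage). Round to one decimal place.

47.9%

Reweight to the known area type × age band distribution:
  urban, 18–30: 0.12 × 68.1 = 8.172
  urban, 31+: 0.07 × 13.1 = 0.917
  rural, 18–30: 0.56 × 51.4 = 28.784
  rural, 31+: 0.25 × 40.1 = 10.025
Post-stratified estimate = 47.898 → 47.9%.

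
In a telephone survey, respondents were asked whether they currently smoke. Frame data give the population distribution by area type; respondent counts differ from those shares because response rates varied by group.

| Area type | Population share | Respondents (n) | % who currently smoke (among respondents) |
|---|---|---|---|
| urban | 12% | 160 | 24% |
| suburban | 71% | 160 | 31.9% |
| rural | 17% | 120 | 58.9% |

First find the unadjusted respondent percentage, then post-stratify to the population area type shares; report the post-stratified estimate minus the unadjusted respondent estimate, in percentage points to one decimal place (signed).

-0.8 percentage points

Naive respondent-only estimate (weights = respondent counts):
  (160/440)×24 + (160/440)×31.9 + (120/440)×58.9 = 36.3909%
Reweighting by population area type shares:
  0.12×24 + 0.71×31.9 + 0.17×58.9 = 35.542%
Difference = 35.542 − 36.3909 = -0.8489 pp.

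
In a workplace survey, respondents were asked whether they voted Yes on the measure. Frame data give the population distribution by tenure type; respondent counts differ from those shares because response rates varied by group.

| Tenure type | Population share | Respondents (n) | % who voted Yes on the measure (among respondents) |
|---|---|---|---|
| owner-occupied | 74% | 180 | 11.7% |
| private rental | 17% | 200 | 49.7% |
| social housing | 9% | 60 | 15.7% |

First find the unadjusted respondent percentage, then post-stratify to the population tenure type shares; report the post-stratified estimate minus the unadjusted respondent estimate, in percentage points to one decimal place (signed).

-11.0 percentage points

Unadjusted (pooled respondent) estimate weights by respondent counts:
  (180/440)×11.7 + (200/440)×49.7 + (60/440)×15.7 = 29.5182%
Post-stratified estimate weights by population shares:
  0.74×11.7 + 0.17×49.7 + 0.09×15.7 = 18.52%
Difference = 18.52 − 29.5182 = -10.9982 pp.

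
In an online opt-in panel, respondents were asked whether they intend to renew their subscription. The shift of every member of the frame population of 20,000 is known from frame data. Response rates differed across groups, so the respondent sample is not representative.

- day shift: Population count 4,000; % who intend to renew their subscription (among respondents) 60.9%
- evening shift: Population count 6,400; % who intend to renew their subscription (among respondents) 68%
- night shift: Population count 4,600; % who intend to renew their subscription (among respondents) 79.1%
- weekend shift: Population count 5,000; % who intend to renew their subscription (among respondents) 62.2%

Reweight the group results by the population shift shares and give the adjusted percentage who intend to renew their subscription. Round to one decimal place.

Post-stratification weights by population share, not respondent share:
  day shift: (4,000/20,000) × 60.9 = 12.18
  evening shift: (6,400/20,000) × 68 = 21.76
  night shift: (4,600/20,000) × 79.1 = 18.193
  weekend shift: (5,000/20,000) × 62.2 = 15.55
Post-stratified estimate = 67.683 → 67.7%.

67.7%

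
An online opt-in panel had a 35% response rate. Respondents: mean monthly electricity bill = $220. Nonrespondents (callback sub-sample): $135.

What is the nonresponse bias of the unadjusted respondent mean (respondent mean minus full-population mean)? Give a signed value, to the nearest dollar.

Nonresponse fraction = 1 − 0.35 = 0.65.
Bias = (nonresponse fraction) × (respondent mean − nonrespondent mean)
     = 0.65 × (220 − 135) = 0.65 × 85 = 55.25.

+$55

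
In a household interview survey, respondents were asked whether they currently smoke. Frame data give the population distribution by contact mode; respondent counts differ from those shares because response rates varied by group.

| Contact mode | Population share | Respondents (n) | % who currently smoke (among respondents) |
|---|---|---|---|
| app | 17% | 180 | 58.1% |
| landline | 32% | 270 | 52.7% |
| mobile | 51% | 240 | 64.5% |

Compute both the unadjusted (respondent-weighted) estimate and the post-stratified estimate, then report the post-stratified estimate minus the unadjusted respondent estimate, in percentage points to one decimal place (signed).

Naive respondent-only estimate (weights = respondent counts):
  (180/690)×58.1 + (270/690)×52.7 + (240/690)×64.5 = 58.213%
Post-stratifying to population shares instead:
  0.17×58.1 + 0.32×52.7 + 0.51×64.5 = 59.636%
Difference = 59.636 − 58.213 = 1.423 pp.

+1.4 percentage points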